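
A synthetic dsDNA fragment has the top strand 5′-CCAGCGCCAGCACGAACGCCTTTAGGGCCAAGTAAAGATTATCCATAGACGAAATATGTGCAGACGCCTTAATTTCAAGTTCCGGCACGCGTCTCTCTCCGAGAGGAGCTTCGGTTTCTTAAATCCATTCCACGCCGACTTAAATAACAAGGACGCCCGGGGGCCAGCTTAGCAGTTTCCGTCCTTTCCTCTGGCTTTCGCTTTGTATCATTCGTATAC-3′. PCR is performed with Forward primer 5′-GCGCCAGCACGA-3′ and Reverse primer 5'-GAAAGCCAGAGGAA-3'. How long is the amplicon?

196 bp

Scanning the template, GCGCCAGCACGA occurs at positions 4–15; this primer anneals to the bottom strand there with its 3' end pointing downstream.
Taking the reverse complement of GAAAGCCAGAGGAA gives TTCCTCTGGCTTTC, found at positions 186–199 on the template; the primer anneals here to the top strand with its 3' end pointing upstream.
Product length = (reverse-primer end) − (forward-primer start) + 1 = 199 − 4 + 1 = 196 bp.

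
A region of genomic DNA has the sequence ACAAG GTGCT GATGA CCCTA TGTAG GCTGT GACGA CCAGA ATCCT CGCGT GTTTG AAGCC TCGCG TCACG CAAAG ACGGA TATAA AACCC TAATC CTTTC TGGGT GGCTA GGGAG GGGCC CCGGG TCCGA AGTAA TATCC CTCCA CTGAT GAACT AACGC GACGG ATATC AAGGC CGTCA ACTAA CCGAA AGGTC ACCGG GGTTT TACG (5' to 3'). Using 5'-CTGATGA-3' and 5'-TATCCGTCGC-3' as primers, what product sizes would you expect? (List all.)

160 bp, 23 bp

The forward primer CTGATGA matches the top strand at positions 9–15, 146–152.
The reverse primer's reverse complement is GCGACGGATA, matching at positions 159–168.
Each forward site pairs with the reverse site to give a product ending at position 168: sizes 160, 23 bp.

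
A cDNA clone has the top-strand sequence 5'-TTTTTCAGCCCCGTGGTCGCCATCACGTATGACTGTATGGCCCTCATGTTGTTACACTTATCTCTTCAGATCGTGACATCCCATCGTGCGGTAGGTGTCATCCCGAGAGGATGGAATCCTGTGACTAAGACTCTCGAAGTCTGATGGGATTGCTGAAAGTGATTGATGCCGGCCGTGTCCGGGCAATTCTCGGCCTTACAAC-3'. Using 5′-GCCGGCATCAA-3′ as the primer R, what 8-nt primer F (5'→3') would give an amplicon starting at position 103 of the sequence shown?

5'-CCGAGAGG-3'

The reverse primer's reverse complement TTGATGCCGGC matches the template at positions 163–173; the product starts at position 103.
The forward primer is identical to the top strand over positions 103–110: CCGAGAGG.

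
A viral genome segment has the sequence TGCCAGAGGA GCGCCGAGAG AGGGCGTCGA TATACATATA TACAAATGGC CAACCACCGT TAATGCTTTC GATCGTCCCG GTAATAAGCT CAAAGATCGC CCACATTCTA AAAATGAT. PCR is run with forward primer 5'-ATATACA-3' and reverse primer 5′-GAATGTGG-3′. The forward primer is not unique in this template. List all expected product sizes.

79 bp, 71 bp

The forward primer ATATACA matches the top strand at positions 30–36, 38–44.
The reverse primer's reverse complement is CCACATTC, matching at positions 101–108.
Each forward site pairs with the reverse site to give a product ending at position 108: sizes 79, 71 bp.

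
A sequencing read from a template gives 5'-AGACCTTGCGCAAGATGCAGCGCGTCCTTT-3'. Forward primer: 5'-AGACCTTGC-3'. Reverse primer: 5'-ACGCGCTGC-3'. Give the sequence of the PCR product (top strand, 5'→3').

5'-AGACCTTGCGCAAGATGCAGCGCGT-3'

The forward primer matches the template at positions 1–9.
Taking the reverse complement of ACGCGCTGC gives GCAGCGCGT, found at positions 17–25 on the template; the primer anneals here to the top strand with its 3' end pointing upstream.
The product is the template from position 1 through 25 (25 bp).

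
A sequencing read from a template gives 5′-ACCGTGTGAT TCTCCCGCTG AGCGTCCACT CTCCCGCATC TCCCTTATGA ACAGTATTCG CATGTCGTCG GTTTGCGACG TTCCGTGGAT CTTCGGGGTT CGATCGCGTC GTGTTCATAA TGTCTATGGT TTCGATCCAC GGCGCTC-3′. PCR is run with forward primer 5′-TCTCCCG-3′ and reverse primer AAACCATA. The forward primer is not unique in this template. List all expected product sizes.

The forward primer TCTCCCG matches the top strand at positions 11–17, 30–36.
The reverse primer's reverse complement is TATGGTTT, matching at positions 125–132.
Each forward site pairs with the reverse site to give a product ending at position 132: sizes 122, 103 bp.

122 bp, 103 bp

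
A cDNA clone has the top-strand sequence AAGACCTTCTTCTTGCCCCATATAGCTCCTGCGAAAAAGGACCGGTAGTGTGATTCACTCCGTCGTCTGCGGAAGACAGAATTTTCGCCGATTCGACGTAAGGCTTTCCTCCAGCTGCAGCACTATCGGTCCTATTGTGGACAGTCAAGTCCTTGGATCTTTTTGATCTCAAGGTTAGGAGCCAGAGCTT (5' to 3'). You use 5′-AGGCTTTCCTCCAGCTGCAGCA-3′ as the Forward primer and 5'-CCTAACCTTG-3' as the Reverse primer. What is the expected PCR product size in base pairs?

Forward primer AGGCTTTCCTCCAGCTGCAGCA is found on the top strand at positions 101–122.
Reverse complement of the reverse primer: CAAGGTTAGG. This occurs on the top strand at positions 170–179.
Amplicon spans positions 101–179: 79 bp.

79 bp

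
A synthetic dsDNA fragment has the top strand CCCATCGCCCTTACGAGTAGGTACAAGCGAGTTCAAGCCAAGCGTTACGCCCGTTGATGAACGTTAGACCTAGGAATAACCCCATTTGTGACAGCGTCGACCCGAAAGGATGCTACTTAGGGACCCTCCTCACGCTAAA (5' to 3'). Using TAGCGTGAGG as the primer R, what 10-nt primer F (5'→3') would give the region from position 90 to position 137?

5'-GACAGCGTCG-3'

The reverse primer's reverse complement CCTCACGCTA matches the template at positions 128–137; the product starts at position 90.
The forward primer is identical to the top strand over positions 90–99: GACAGCGTCG.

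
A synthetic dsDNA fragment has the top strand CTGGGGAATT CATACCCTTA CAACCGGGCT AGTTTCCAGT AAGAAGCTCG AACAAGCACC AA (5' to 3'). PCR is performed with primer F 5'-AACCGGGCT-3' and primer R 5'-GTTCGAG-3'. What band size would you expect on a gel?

Scanning the template, AACCGGGCT occurs at positions 22–30; this primer anneals to the bottom strand there with its 3' end pointing downstream.
Reverse complement of the reverse primer: CTCGAAC. This occurs on the top strand at positions 47–53.
The product runs from position 22 to position 53, so its length is 53 − 22 + 1 = 32 bp.

32 bp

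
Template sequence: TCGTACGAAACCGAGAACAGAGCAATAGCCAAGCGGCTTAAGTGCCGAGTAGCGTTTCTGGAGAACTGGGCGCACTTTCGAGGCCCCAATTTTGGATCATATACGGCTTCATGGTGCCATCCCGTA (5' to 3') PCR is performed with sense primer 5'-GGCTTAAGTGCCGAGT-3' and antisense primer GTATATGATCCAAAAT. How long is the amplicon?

70 bp

The forward primer matches the template at positions 35–50.
The reverse primer's reverse complement is ATTTTGGATCATATAC, which matches the template at positions 89–104.
Amplicon spans positions 35–104: 70 bp.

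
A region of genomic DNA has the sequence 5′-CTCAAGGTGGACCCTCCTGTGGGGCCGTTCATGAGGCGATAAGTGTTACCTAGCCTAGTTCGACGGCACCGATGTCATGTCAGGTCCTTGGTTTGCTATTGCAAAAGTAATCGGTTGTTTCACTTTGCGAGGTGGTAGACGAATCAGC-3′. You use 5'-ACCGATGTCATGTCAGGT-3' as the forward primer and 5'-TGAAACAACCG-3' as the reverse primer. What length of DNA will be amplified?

55 bp

The forward primer matches the template at positions 68–85.
The reverse primer's reverse complement is CGGTTGTTTCA, which matches the template at positions 112–122.
The product runs from position 68 to position 122, so its length is 122 − 68 + 1 = 55 bp.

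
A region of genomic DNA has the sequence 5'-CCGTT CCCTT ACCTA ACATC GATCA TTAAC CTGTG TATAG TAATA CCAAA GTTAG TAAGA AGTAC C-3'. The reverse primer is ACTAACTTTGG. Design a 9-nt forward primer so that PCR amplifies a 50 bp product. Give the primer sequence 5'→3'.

The reverse primer's reverse complement CCAAAGTTAGT matches the template at positions 46–56, so the product ends at position 56.
A 50 bp product then starts at position 56 − 50 + 1 = 7.
The forward primer is identical to the top strand there: CCTTACCTA.

5'-CCTTACCTA-3'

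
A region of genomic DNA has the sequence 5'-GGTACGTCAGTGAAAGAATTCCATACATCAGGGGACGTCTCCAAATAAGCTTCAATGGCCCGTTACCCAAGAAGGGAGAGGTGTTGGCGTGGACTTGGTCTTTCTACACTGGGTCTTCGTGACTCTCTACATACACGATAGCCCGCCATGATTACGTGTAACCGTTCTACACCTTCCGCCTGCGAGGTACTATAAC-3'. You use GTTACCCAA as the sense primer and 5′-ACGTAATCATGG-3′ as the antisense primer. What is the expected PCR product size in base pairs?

96 bp

Forward primer GTTACCCAA is found on the top strand at positions 62–70.
Reverse complement of the reverse primer: CCATGATTACGT. This occurs on the top strand at positions 146–157.
Product length = (reverse-primer end) − (forward-primer start) + 1 = 157 − 62 + 1 = 96 bp.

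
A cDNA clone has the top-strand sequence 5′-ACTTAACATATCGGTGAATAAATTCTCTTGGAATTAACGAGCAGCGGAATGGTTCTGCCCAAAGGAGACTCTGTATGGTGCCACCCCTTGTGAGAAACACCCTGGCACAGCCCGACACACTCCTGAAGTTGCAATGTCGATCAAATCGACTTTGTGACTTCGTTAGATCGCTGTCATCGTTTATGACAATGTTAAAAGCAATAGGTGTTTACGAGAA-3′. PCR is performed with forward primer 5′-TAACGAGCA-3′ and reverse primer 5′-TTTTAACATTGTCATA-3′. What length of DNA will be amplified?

Scanning the template, TAACGAGCA occurs at positions 35–43; this primer anneals to the bottom strand there with its 3' end pointing downstream.
The reverse primer's reverse complement is TATGACAATGTTAAAA, which matches the template at positions 182–197.
The product runs from position 35 to position 197, so its length is 197 − 35 + 1 = 163 bp.

163 bp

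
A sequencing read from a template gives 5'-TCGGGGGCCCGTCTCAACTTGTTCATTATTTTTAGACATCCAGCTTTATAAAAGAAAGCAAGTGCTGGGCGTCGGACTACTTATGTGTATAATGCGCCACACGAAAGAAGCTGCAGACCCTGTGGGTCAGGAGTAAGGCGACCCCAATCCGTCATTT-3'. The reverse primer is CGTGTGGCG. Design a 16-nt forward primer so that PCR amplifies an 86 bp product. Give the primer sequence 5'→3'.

The reverse primer's reverse complement CGCCACACG matches the template at positions 95–103, so the product ends at position 103.
An 86 bp product then starts at position 103 − 86 + 1 = 18.
The forward primer is identical to the top strand there: CTTGTTCATTATTTTT.

5'-CTTGTTCATTATTTTT-3'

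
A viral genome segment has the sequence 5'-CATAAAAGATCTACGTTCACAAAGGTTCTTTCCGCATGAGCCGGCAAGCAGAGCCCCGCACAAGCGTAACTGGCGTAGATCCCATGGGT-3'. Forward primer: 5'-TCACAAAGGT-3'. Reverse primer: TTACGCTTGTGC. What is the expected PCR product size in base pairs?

Scanning the template, TCACAAAGGT occurs at positions 17–26; this primer anneals to the bottom strand there with its 3' end pointing downstream.
The reverse primer's reverse complement is GCACAAGCGTAA, which matches the template at positions 58–69.
Amplicon spans positions 17–69: 53 bp.

53 bp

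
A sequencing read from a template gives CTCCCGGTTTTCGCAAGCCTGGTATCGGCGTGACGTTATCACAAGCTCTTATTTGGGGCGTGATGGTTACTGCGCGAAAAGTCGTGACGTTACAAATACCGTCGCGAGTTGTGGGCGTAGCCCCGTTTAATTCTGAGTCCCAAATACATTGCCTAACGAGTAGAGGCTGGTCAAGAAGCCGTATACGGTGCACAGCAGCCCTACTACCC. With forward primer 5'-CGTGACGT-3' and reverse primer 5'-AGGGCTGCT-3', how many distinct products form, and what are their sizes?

Two products: 174 bp, 120 bp

The forward primer CGTGACGT matches the top strand at positions 29–36, 83–90.
The reverse primer's reverse complement is AGCAGCCCT, matching at positions 194–202.
Each forward site pairs with the reverse site to give a product ending at position 202: sizes 174, 120 bp.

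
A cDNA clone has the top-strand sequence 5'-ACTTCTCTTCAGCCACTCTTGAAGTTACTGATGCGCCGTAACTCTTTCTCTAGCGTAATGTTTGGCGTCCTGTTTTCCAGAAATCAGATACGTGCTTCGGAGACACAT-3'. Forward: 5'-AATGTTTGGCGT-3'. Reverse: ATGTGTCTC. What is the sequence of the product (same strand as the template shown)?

Forward primer AATGTTTGGCGT is found on the top strand at positions 57–68.
Taking the reverse complement of ATGTGTCTC gives GAGACACAT, found at positions 100–108 on the template; the primer anneals here to the top strand with its 3' end pointing upstream.
The product is the template from position 57 through 108 (52 bp).

5'-AATGTTTGGCGTCCTGTTTTCCAGAAATCAGATACGTGCTTCGGAGACACAT-3'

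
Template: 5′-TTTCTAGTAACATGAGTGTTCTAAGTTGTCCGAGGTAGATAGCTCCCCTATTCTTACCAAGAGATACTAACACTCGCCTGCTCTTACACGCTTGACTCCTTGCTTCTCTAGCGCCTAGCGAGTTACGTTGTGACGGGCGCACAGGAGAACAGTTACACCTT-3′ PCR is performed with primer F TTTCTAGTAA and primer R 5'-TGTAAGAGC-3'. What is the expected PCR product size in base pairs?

88 bp

Forward primer TTTCTAGTAA is found on the top strand at positions 1–10.
The reverse primer's reverse complement is GCTCTTACA, which matches the template at positions 80–88.
Product length = (reverse-primer end) − (forward-primer start) + 1 = 88 − 1 + 1 = 88 bp.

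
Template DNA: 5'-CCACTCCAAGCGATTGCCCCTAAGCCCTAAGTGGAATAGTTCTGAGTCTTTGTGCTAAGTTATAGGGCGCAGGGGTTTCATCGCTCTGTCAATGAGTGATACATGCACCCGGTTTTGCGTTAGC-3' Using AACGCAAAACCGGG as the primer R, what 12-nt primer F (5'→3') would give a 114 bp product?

5'-AAGCGATTGCCC-3'

The reverse primer's reverse complement CCCGGTTTTGCGTT matches the template at positions 108–121, so the product ends at position 121.
A 114 bp product then starts at position 121 − 114 + 1 = 8.
The forward primer is identical to the top strand there: AAGCGATTGCCC.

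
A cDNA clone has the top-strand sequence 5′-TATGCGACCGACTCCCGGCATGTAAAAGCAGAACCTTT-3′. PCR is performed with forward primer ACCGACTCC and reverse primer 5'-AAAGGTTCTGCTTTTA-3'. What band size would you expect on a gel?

Scanning the template, ACCGACTCC occurs at positions 7–15; this primer anneals to the bottom strand there with its 3' end pointing downstream.
The reverse primer's reverse complement is TAAAAGCAGAACCTTT, which matches the template at positions 23–38.
Product length = (reverse-primer end) − (forward-primer start) + 1 = 38 − 7 + 1 = 32 bp.

32 bp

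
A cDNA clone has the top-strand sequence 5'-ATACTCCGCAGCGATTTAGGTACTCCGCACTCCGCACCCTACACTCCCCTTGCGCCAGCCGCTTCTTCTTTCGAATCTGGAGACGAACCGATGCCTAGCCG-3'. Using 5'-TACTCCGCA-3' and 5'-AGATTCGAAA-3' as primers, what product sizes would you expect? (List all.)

77 bp, 58 bp

The forward primer TACTCCGCA matches the top strand at positions 2–10, 21–29.
The reverse primer's reverse complement is TTTCGAATCT, matching at positions 69–78.
Each forward site pairs with the reverse site to give a product ending at position 78: sizes 77, 58 bp.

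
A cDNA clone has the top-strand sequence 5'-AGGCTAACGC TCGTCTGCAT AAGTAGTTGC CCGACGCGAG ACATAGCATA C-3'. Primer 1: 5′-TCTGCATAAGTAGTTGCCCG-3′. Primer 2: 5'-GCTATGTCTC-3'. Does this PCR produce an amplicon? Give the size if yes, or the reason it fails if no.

Primer 1 (TCTGCATAAGTAGTTGCCCG) matches the top strand at positions 14–33; it acts as a forward primer.
Primer 2's reverse complement is GAGACATAGC, matching the top strand at positions 38–47; it acts as a reverse primer.
The 3' ends face each other across positions 14–47, giving a 34 bp product.

Yes — a 34 bp product.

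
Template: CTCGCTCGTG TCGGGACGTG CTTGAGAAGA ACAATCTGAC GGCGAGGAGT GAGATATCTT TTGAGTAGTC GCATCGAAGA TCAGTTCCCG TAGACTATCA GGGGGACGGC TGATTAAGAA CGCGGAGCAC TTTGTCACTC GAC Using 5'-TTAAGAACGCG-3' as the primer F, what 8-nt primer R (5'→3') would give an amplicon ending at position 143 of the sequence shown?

5'-GTCGAGTG-3'

The forward primer binds at positions 114–124; the product's 3' end on the top strand is position 143.
The reverse primer anneals to the top strand over positions 136–143, i.e. to CACTCGAC.
Its sequence written 5'→3' is the reverse complement: GTCGAGTG.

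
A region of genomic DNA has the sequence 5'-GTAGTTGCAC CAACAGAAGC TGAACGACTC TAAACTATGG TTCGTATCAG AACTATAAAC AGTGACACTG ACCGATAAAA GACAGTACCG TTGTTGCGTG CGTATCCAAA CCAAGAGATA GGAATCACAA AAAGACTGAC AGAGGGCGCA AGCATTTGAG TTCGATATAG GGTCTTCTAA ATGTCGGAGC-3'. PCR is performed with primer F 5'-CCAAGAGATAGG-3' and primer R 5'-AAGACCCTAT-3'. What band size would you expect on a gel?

66 bp

Forward primer CCAAGAGATAGG is found on the top strand at positions 111–122.
Reverse complement of the reverse primer: ATAGGGTCTT. This occurs on the top strand at positions 167–176.
Amplicon spans positions 111–176: 66 bp.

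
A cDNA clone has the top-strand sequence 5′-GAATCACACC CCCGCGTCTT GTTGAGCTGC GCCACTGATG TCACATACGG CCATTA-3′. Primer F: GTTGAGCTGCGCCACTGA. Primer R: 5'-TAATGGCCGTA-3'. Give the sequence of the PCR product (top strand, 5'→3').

5'-GTTGAGCTGCGCCACTGATGTCACATACGGCCATTA-3'

Scanning the template, GTTGAGCTGCGCCACTGA occurs at positions 21–38; this primer anneals to the bottom strand there with its 3' end pointing downstream.
Taking the reverse complement of TAATGGCCGTA gives TACGGCCATTA, found at positions 46–56 on the template; the primer anneals here to the top strand with its 3' end pointing upstream.
The product is the template from position 21 through 56 (36 bp).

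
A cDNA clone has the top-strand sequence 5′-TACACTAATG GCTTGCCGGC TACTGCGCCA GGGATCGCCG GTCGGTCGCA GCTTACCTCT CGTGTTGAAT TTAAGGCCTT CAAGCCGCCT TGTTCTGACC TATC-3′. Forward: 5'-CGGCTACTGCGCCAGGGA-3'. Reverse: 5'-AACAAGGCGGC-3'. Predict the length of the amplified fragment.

78 bp

Scanning the template, CGGCTACTGCGCCAGGGA occurs at positions 17–34; this primer anneals to the bottom strand there with its 3' end pointing downstream.
The reverse primer's reverse complement is GCCGCCTTGTT, which matches the template at positions 84–94.
Amplicon spans positions 17–94: 78 bp.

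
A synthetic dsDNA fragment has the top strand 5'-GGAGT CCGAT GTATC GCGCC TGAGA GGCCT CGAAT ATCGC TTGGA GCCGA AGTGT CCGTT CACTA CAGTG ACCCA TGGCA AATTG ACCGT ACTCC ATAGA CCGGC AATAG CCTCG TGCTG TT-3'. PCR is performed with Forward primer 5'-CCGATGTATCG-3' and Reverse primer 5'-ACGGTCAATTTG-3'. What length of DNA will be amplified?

85 bp

The forward primer matches the template at positions 6–16.
The reverse primer's reverse complement is CAAATTGACCGT, which matches the template at positions 79–90.
Amplicon spans positions 6–90: 85 bp.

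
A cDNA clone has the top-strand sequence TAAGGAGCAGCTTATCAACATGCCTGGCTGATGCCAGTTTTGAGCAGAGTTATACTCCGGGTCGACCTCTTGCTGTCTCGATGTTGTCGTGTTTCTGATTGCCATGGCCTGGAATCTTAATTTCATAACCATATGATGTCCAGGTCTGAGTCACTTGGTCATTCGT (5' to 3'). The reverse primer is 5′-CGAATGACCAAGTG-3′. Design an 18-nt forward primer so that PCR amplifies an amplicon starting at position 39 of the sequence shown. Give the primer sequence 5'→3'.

5'-TTTGAGCAGAGTTATACT-3'

The reverse primer's reverse complement CACTTGGTCATTCG matches the template at positions 152–165; the product starts at position 39.
The forward primer is identical to the top strand over positions 39–56: TTTGAGCAGAGTTATACT.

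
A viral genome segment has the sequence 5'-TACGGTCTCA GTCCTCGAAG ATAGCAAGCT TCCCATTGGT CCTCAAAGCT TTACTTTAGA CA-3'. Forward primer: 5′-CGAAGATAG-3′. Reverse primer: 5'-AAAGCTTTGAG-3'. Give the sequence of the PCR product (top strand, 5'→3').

5'-CGAAGATAGCAAGCTTCCCATTGGTCCTCAAAGCTTT-3'

Scanning the template, CGAAGATAG occurs at positions 16–24; this primer anneals to the bottom strand there with its 3' end pointing downstream.
Taking the reverse complement of AAAGCTTTGAG gives CTCAAAGCTTT, found at positions 42–52 on the template; the primer anneals here to the top strand with its 3' end pointing upstream.
The product is the template from position 16 through 52 (37 bp).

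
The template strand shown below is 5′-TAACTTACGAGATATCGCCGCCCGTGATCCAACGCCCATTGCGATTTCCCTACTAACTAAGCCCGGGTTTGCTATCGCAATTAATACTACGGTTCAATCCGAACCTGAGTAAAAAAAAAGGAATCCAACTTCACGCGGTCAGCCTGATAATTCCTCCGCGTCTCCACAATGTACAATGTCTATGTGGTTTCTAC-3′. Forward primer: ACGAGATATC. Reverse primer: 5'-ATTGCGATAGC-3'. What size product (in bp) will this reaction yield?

75 bp

The forward primer matches the template at positions 7–16.
The reverse primer's reverse complement is GCTATCGCAAT, which matches the template at positions 71–81.
Amplicon spans positions 7–81: 75 bp.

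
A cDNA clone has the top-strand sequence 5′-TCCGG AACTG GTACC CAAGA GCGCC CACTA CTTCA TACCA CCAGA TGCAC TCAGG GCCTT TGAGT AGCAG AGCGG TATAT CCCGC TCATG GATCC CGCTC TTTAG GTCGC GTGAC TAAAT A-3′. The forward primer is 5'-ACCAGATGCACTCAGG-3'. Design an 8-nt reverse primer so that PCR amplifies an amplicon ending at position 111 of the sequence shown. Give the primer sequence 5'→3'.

5'-CGCGACCT-3'

The forward primer binds at positions 40–55; the product's 3' end on the top strand is position 111.
The reverse primer anneals to the top strand over positions 104–111, i.e. to AGGTCGCG.
Its sequence written 5'→3' is the reverse complement: CGCGACCT.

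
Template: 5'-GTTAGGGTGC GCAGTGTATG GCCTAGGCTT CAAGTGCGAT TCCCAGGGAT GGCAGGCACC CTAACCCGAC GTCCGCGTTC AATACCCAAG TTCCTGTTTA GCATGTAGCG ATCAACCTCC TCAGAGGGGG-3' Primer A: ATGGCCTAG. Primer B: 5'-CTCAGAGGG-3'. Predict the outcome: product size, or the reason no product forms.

Primer A (ATGGCCTAG) matches the top strand at positions 18–26 (3' end points downstream).
Primer B (CTCAGAGGG) also matches the top strand directly, at positions 120–128 — its reverse complement CCCTCTGAG is not present.
Both primers anneal to the bottom strand with 3' ends pointing the same way, so neither can prime synthesis back toward the other.

No product — both primers anneal to the same strand and extend in the same direction.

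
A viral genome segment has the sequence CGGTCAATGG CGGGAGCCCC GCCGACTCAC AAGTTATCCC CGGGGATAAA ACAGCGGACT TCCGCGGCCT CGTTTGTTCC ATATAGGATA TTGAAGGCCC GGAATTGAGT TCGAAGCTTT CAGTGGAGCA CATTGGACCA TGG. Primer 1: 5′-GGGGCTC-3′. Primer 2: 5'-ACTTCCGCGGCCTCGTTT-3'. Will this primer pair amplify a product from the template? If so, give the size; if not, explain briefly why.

No product — the primers' 3' ends point away from each other.

Primer 1 (GGGGCTC) has reverse complement GAGCCCC, which matches the top strand at positions 14–20; primer 1 anneals to the top strand there with its 3' end pointing upstream toward position 14.
Primer 2 (ACTTCCGCGGCCTCGTTT) matches the top strand directly at positions 58–75; it anneals to the bottom strand with its 3' end pointing downstream toward position 75.
The 3' ends diverge (primer 1 extends toward position 1, primer 2 toward position 143), so the primers never converge on a shared product.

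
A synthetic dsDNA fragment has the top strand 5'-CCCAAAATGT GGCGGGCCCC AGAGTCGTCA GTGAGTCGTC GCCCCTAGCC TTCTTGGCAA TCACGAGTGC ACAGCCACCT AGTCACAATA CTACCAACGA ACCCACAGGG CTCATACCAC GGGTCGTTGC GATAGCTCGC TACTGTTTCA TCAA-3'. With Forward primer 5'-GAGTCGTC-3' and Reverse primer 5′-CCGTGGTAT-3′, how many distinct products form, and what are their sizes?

Two products: 101 bp, 90 bp

The forward primer GAGTCGTC matches the top strand at positions 22–29, 33–40.
The reverse primer's reverse complement is ATACCACGG, matching at positions 114–122.
Each forward site pairs with the reverse site to give a product ending at position 122: sizes 101, 90 bp.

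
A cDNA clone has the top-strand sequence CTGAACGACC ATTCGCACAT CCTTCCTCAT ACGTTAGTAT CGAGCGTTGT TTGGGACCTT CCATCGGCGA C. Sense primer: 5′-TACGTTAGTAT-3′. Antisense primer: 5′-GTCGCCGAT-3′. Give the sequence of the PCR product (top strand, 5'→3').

Scanning the template, TACGTTAGTAT occurs at positions 30–40; this primer anneals to the bottom strand there with its 3' end pointing downstream.
Reverse complement of the reverse primer: ATCGGCGAC. This occurs on the top strand at positions 63–71.
The product is the template from position 30 through 71 (42 bp).

5'-TACGTTAGTATCGAGCGTTGTTTGGGACCTTCCATCGGCGAC-3'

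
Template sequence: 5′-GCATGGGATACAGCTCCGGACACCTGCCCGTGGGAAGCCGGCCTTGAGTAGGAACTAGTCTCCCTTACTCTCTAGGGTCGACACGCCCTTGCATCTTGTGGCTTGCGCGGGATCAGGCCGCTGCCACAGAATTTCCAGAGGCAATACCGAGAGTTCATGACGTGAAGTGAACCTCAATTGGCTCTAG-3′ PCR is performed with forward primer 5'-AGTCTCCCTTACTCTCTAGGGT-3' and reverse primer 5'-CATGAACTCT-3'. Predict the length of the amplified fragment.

103 bp

Scanning the template, AGTCTCCCTTACTCTCTAGGGT occurs at positions 57–78; this primer anneals to the bottom strand there with its 3' end pointing downstream.
Taking the reverse complement of CATGAACTCT gives AGAGTTCATG, found at positions 150–159 on the template; the primer anneals here to the top strand with its 3' end pointing upstream.
Amplicon spans positions 57–159: 103 bp.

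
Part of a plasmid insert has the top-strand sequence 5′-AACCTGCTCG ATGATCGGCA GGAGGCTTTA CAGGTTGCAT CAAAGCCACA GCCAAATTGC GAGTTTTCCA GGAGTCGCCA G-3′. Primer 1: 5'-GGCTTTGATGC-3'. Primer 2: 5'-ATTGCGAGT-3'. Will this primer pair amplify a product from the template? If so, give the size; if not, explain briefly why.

No product — the primers' 3' ends point away from each other.

Primer 1 (GGCTTTGATGC) has reverse complement GCATCAAAGCC, which matches the top strand at positions 37–47; primer 1 anneals to the top strand there with its 3' end pointing upstream toward position 37.
Primer 2 (ATTGCGAGT) matches the top strand directly at positions 56–64; it anneals to the bottom strand with its 3' end pointing downstream toward position 64.
The 3' ends diverge (primer 1 extends toward position 1, primer 2 toward position 81), so the primers never converge on a shared product.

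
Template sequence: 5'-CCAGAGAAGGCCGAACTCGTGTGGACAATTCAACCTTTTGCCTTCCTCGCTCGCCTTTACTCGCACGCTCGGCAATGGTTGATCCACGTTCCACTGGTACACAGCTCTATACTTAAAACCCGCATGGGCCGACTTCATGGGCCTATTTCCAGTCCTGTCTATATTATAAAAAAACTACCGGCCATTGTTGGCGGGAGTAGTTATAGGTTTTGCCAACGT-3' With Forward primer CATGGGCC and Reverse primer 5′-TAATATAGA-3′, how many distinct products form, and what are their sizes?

The forward primer CATGGGCC matches the top strand at positions 123–130, 136–143.
The reverse primer's reverse complement is TCTATATTA, matching at positions 158–166.
Each forward site pairs with the reverse site to give a product ending at position 166: sizes 44, 31 bp.

Two products: 44 bp, 31 bp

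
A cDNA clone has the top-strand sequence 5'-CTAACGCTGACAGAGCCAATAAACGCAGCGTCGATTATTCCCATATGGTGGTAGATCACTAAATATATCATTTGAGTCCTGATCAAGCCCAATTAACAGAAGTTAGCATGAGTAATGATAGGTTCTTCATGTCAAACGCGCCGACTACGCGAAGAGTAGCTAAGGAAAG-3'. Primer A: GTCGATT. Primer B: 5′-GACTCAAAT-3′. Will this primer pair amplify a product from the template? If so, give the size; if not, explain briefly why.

Yes — a 49 bp product.

Primer A (GTCGATT) matches the top strand at positions 30–36; it acts as a forward primer.
Primer B's reverse complement is ATTTGAGTC, matching the top strand at positions 70–78; it acts as a reverse primer.
The 3' ends face each other across positions 30–78, giving a 49 bp product.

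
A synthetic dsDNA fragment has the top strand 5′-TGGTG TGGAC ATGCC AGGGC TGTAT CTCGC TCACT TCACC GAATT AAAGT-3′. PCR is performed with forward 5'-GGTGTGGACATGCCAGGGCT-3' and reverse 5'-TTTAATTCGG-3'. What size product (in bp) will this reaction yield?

47 bp

Scanning the template, GGTGTGGACATGCCAGGGCT occurs at positions 2–21; this primer anneals to the bottom strand there with its 3' end pointing downstream.
Taking the reverse complement of TTTAATTCGG gives CCGAATTAAA, found at positions 39–48 on the template; the primer anneals here to the top strand with its 3' end pointing upstream.
Amplicon spans positions 2–48: 47 bp.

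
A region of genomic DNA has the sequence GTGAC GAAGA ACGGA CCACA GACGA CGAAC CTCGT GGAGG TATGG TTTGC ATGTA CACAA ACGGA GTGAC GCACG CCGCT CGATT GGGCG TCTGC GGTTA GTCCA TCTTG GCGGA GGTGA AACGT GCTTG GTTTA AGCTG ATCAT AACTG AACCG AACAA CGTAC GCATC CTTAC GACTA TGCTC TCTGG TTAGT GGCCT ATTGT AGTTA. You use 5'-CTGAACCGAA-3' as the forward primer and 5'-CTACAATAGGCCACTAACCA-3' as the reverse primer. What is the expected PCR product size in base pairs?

60 bp

The forward primer matches the template at positions 148–157.
Reverse complement of the reverse primer: TGGTTAGTGGCCTATTGTAG. This occurs on the top strand at positions 188–207.
The product runs from position 148 to position 207, so its length is 207 − 148 + 1 = 60 bp.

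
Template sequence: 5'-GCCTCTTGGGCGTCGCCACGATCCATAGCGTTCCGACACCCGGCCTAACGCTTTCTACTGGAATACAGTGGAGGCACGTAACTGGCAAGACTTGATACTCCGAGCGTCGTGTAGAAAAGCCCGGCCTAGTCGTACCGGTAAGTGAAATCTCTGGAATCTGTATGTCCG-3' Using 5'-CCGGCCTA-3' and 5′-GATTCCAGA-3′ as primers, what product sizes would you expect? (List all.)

119 bp, 38 bp

The forward primer CCGGCCTA matches the top strand at positions 40–47, 121–128.
The reverse primer's reverse complement is TCTGGAATC, matching at positions 150–158.
Each forward site pairs with the reverse site to give a product ending at position 158: sizes 119, 38 bp.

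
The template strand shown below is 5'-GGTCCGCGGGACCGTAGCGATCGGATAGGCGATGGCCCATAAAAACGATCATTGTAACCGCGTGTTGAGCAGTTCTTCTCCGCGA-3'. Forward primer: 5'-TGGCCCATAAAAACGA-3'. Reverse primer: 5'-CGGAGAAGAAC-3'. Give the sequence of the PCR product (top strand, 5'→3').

Scanning the template, TGGCCCATAAAAACGA occurs at positions 33–48; this primer anneals to the bottom strand there with its 3' end pointing downstream.
The reverse primer's reverse complement is GTTCTTCTCCG, which matches the template at positions 72–82.
The product is the template from position 33 through 82 (50 bp).

5'-TGGCCCATAAAAACGATCATTGTAACCGCGTGTTGAGCAGTTCTTCTCCG-3'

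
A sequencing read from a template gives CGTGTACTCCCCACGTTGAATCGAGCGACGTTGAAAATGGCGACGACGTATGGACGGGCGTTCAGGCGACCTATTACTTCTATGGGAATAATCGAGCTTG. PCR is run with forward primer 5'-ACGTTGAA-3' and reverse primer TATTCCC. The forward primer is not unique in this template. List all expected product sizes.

The forward primer ACGTTGAA matches the top strand at positions 13–20, 28–35.
The reverse primer's reverse complement is GGGAATA, matching at positions 84–90.
Each forward site pairs with the reverse site to give a product ending at position 90: sizes 78, 63 bp.

78 bp, 63 bp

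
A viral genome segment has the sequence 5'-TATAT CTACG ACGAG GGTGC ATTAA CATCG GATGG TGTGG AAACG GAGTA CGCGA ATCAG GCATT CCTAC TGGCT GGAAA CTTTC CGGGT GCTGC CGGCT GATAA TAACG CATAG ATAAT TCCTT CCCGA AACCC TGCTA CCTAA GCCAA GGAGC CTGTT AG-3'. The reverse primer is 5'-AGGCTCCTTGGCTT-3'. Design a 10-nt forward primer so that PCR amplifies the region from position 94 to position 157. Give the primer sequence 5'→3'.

5'-GCCGGCTGAT-3'

The reverse primer's reverse complement AAGCCAAGGAGCCT matches the template at positions 144–157; the product starts at position 94.
The forward primer is identical to the top strand over positions 94–103: GCCGGCTGAT.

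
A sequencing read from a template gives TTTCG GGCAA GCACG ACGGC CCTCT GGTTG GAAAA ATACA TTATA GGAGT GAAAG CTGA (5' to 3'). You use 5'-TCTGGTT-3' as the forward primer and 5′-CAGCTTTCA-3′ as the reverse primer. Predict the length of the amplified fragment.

36 bp

Scanning the template, TCTGGTT occurs at positions 23–29; this primer anneals to the bottom strand there with its 3' end pointing downstream.
Reverse complement of the reverse primer: TGAAAGCTG. This occurs on the top strand at positions 50–58.
The product runs from position 23 to position 58, so its length is 58 − 23 + 1 = 36 bp.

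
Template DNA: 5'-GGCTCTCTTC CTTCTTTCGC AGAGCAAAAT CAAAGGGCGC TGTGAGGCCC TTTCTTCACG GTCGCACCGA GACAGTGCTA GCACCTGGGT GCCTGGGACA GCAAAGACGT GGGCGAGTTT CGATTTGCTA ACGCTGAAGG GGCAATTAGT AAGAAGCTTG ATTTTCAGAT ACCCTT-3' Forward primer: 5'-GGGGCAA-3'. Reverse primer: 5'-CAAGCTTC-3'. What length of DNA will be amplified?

Forward primer GGGGCAA is found on the top strand at positions 139–145.
Taking the reverse complement of CAAGCTTC gives GAAGCTTG, found at positions 153–160 on the template; the primer anneals here to the top strand with its 3' end pointing upstream.
The product runs from position 139 to position 160, so its length is 160 − 139 + 1 = 22 bp.

22 bp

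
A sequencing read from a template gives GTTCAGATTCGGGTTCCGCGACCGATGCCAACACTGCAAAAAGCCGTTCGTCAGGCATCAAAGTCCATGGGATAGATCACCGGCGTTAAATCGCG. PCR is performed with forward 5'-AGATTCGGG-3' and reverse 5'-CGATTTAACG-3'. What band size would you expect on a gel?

89 bp

The forward primer matches the template at positions 5–13.
The reverse primer's reverse complement is CGTTAAATCG, which matches the template at positions 84–93.
Amplicon spans positions 5–93: 89 bp.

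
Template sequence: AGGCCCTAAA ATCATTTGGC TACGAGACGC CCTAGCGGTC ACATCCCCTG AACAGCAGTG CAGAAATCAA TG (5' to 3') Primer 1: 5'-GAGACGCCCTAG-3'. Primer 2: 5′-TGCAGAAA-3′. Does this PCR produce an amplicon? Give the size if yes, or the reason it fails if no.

Primer 1 (GAGACGCCCTAG) matches the top strand at positions 24–35 (3' end points downstream).
Primer 2 (TGCAGAAA) also matches the top strand directly, at positions 59–66 — its reverse complement TTTCTGCA is not present.
Both primers anneal to the bottom strand with 3' ends pointing the same way, so neither can prime synthesis back toward the other.

No product — both primers anneal to the same strand and extend in the same direction.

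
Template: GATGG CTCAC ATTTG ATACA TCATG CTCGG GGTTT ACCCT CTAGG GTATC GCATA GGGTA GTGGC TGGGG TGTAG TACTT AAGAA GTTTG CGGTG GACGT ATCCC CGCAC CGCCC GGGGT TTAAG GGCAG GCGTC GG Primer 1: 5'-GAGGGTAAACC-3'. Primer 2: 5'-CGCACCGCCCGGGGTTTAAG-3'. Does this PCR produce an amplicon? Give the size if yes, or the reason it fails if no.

Primer 1 (GAGGGTAAACC) has reverse complement GGTTTACCCTC, which matches the top strand at positions 31–41; primer 1 anneals to the top strand there with its 3' end pointing upstream toward position 31.
Primer 2 (CGCACCGCCCGGGGTTTAAG) matches the top strand directly at positions 106–125; it anneals to the bottom strand with its 3' end pointing downstream toward position 125.
The 3' ends diverge (primer 1 extends toward position 1, primer 2 toward position 137), so the primers never converge on a shared product.

No product — the primers' 3' ends point away from each other.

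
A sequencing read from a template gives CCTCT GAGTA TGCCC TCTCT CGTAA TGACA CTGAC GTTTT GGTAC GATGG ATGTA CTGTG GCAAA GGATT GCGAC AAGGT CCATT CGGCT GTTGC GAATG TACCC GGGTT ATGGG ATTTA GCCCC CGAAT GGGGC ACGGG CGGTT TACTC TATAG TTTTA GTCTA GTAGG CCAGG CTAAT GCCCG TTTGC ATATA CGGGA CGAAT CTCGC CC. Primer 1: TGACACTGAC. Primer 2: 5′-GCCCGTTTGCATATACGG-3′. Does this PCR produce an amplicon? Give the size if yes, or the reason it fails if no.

No product — both primers anneal to the same strand and extend in the same direction.

Primer 1 (TGACACTGAC) matches the top strand at positions 26–35 (3' end points downstream).
Primer 2 (GCCCGTTTGCATATACGG) also matches the top strand directly, at positions 181–198 — its reverse complement CCGTATATGCAAACGGGC is not present.
Both primers anneal to the bottom strand with 3' ends pointing the same way, so neither can prime synthesis back toward the other.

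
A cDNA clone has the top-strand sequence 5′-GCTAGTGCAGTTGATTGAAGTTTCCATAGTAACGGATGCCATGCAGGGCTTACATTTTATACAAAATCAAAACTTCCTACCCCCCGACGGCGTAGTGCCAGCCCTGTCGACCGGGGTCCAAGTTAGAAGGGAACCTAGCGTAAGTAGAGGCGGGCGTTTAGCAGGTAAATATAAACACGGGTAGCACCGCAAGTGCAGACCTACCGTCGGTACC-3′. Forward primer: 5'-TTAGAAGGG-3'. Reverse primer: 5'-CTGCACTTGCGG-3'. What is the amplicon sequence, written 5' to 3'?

5'-TTAGAAGGGAACCTAGCGTAAGTAGAGGCGGGCGTTTAGCAGGTAAATATAAACACGGGTAGCACCGCAAGTGCAG-3'

The forward primer matches the template at positions 123–131.
Reverse complement of the reverse primer: CCGCAAGTGCAG. This occurs on the top strand at positions 187–198.
The product is the template from position 123 through 198 (76 bp).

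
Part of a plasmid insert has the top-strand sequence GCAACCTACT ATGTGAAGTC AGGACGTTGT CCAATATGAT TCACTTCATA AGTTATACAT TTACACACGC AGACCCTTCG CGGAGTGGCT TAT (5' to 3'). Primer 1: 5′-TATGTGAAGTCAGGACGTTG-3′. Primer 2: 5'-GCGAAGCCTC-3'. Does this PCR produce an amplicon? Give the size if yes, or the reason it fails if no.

No product — primer 2 has no binding site in the template.

Primer 2 (GCGAAGCCTC) does not match the top strand, and its reverse complement GAGGCTTCGC does not match either.
With no annealing site for primer 2, no amplification occurs.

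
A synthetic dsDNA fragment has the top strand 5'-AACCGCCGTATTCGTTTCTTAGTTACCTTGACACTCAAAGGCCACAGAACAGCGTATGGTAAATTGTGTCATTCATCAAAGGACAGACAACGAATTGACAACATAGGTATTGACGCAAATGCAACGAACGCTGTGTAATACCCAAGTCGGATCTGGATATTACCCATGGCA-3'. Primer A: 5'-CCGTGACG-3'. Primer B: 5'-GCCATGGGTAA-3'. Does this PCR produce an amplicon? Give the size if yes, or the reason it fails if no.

Primer A (CCGTGACG) does not match the top strand, and its reverse complement CGTCACGG does not match either.
With no annealing site for primer A, no amplification occurs.

No product — primer A has no binding site in the template.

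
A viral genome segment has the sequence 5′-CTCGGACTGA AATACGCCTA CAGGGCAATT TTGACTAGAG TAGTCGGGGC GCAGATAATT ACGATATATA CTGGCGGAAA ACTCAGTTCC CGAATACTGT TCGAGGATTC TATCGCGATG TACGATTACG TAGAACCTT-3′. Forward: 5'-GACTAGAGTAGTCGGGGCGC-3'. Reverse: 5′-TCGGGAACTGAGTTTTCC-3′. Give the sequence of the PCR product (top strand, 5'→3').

The forward primer matches the template at positions 33–52.
Reverse complement of the reverse primer: GGAAAACTCAGTTCCCGA. This occurs on the top strand at positions 76–93.
The product is the template from position 33 through 93 (61 bp).

5'-GACTAGAGTAGTCGGGGCGCAGATAATTACGATATATACTGGCGGAAAACTCAGTTCCCGA-3'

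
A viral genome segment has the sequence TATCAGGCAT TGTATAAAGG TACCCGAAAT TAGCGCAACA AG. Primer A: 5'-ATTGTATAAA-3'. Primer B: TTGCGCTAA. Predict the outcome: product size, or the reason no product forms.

Primer A (ATTGTATAAA) matches the top strand at positions 9–18; it acts as a forward primer.
Primer B's reverse complement is TTAGCGCAA, matching the top strand at positions 30–38; it acts as a reverse primer.
The 3' ends face each other across positions 9–38, giving a 30 bp product.

Yes — a 30 bp product.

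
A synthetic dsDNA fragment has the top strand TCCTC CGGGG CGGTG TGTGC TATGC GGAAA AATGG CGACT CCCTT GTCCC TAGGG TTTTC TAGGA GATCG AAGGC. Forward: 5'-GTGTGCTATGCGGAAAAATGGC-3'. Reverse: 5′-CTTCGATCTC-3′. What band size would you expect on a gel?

Scanning the template, GTGTGCTATGCGGAAAAATGGC occurs at positions 15–36; this primer anneals to the bottom strand there with its 3' end pointing downstream.
Taking the reverse complement of CTTCGATCTC gives GAGATCGAAG, found at positions 64–73 on the template; the primer anneals here to the top strand with its 3' end pointing upstream.
The product runs from position 15 to position 73, so its length is 73 − 15 + 1 = 59 bp.

59 bp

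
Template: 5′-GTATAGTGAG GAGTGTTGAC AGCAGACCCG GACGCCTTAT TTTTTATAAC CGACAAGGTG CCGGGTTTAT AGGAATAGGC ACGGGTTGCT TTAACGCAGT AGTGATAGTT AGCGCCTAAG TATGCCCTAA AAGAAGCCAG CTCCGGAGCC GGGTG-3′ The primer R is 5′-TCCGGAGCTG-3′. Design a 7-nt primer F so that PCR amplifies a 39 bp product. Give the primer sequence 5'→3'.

5'-TTAGCGC-3'

The reverse primer's reverse complement CAGCTCCGGA matches the template at positions 138–147, so the product ends at position 147.
A 39 bp product then starts at position 147 − 39 + 1 = 109.
The forward primer is identical to the top strand there: TTAGCGC.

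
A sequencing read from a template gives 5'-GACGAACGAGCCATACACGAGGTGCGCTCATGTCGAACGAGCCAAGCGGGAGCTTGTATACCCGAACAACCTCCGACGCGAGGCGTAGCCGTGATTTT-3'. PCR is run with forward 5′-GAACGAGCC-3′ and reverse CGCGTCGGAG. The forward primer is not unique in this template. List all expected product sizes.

The forward primer GAACGAGCC matches the top strand at positions 4–12, 35–43.
The reverse primer's reverse complement is CTCCGACGCG, matching at positions 71–80.
Each forward site pairs with the reverse site to give a product ending at position 80: sizes 77, 46 bp.

77 bp, 46 bp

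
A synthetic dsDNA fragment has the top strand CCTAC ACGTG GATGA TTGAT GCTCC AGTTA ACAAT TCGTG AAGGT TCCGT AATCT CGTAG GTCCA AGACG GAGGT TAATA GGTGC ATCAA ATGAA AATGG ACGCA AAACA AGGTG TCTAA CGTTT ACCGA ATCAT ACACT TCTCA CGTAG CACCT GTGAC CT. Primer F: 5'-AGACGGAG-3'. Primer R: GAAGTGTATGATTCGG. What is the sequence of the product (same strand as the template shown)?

The forward primer matches the template at positions 66–73.
Reverse complement of the reverse primer: CCGAATCATACACTTC. This occurs on the top strand at positions 127–142.
The product is the template from position 66 through 142 (77 bp).

5'-AGACGGAGGTTAATAGGTGCATCAAATGAAAATGGACGCAAAACAAGGTGTCTAACGTTTACCGAATCATACACTTC-3'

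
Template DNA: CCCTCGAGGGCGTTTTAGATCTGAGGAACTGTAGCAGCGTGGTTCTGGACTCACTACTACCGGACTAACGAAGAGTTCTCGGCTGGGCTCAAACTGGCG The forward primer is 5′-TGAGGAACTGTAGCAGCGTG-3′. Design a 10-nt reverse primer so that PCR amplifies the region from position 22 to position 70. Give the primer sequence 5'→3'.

5'-CGTTAGTCCG-3'

The product's 3' end on the top strand is position 70.
The reverse primer anneals to the top strand over positions 61–70, i.e. to CGGACTAACG.
Its sequence written 5'→3' is the reverse complement: CGTTAGTCCG.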